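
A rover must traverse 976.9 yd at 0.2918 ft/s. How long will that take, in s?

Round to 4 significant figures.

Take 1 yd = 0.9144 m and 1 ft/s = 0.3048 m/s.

1.004×10⁴ s

976.9 yd × 0.9144 = 893.277 m
0.2918 ft/s × 0.3048 = 0.0889406 m/s
t = d / v = 893.277 m / 0.0889406 m/s = 10043.5 s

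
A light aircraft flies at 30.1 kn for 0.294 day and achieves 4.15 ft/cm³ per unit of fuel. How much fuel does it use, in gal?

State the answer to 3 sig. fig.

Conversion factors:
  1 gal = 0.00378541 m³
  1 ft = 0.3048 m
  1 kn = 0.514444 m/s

82.1 gal

30.1 kn → 15.4848 m/s
0.294 day → 25401.6 s
d = v × t = 15.4848 × 25401.6 = 393339 m
4.15 ft/cm³ → 1.26492×10⁶ m/m³
V = d / (distance per unit fuel) = 393339 / 1.26492×10⁶ = 0.31096 m³
In gal: 0.31096 / 0.00378541 = 82.147 gal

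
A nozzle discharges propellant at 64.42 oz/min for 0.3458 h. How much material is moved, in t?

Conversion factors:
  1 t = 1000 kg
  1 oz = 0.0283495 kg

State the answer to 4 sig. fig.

0.03789 t

64.42 oz/min → 0.0304379 kg/s
0.3458 h → 1244.88 s
m = ṁ × t = 0.0304379 × 1244.88 = 37.8915 kg
In t: 37.8915 / 1000 = 0.0378915 t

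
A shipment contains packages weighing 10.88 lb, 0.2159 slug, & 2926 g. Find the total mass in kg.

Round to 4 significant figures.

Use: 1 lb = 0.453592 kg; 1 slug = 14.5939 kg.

11.01 kg

10.88 lb × 0.453592 → 4.93508 kg
0.2159 slug × 14.5939 → 3.15082 kg
2926 g × 0.001 → 2.926 kg
Total: 4.93508 + 3.15082 + 2.926 = 11.0119 kg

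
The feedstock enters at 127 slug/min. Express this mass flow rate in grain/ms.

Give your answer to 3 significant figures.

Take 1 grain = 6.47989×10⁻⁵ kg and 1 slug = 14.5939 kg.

127 slug/min × 14.5939 kg/slug ÷ 60 s/min = 30.8904 kg/s
30.8904 kg/s ÷ 6.47989×10⁻⁵ kg/grain × 0.001 s/ms = 476.712 grain/ms

477 grain/ms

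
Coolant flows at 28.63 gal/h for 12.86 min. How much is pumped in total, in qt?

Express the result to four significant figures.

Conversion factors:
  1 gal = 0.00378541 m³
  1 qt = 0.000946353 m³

28.63 gal/h → 3.01045×10⁻⁵ m³/s
12.86 min → 771.6 s
V = Q × t = 3.01045×10⁻⁵ × 771.6 = 0.0232286 m³
In qt: 0.0232286 / 0.000946353 = 24.5454 qt

24.55 qt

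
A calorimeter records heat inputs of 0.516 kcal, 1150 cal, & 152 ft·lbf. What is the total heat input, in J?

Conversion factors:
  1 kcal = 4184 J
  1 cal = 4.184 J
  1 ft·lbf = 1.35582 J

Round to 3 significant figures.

7180 J

0.516 kcal × 4184 → 2158.94 J
1150 cal × 4.184 → 4811.6 J
152 ft·lbf × 1.35582 → 206.085 J
Total: 2158.94 + 4811.6 + 206.085 = 7176.62 J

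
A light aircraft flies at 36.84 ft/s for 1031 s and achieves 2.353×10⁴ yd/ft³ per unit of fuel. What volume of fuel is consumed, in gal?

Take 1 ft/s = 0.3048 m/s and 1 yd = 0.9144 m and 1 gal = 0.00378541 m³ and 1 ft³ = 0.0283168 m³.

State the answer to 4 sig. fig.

36.84 ft/s → 11.2288 m/s
d = v × t = 11.2288 × 1031 = 11576.9 m
2.353×10⁴ yd/ft³ → 759826 m/m³
V = d / (distance per unit fuel) = 11576.9 / 759826 = 0.0152363 m³
In gal: 0.0152363 / 0.00378541 = 4.02501 gal

4.025 gal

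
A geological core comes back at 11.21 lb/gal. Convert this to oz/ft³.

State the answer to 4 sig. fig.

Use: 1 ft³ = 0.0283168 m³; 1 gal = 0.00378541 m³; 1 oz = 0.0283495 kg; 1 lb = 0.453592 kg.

1342 oz/ft³

11.21 lb/gal × 0.453592 kg/lb ÷ 0.00378541 m³/gal = 1343.25 kg/m³
1343.25 kg/m³ ÷ 0.0283495 kg/oz × 0.0283168 m³/ft³ = 1341.7 oz/ft³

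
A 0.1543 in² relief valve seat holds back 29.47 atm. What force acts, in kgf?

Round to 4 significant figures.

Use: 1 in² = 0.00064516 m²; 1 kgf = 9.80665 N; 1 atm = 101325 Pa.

29.47 atm × 101325 = 2.98605×10⁶ Pa
0.1543 in² × 0.00064516 = 9.95482×10⁻⁵ m²
F = P × A = 2.98605×10⁶ Pa × 9.95482×10⁻⁵ m² = 297.256 N
297.256 N ÷ (9.80665 N/kgf) = 30.3117 kgf

30.31 kgf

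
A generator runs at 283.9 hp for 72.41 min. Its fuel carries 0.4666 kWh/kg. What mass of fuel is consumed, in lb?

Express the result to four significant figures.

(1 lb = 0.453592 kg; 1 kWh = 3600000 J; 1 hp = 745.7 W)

1207 lb

283.9 hp → 211704 W
72.41 min → 4344.6 s
E = P × t = 211704 × 4344.6 = 9.19769×10⁸ J
0.4666 kWh/kg → 1.67976×10⁶ J/kg
m = E / e_s = 9.19769×10⁸ / 1.67976×10⁶ = 547.56 kg
In lb: 547.56 / 0.453592 = 1207.16 lb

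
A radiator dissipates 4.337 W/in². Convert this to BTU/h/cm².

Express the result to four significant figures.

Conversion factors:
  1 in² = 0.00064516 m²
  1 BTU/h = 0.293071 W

4.337 W/in² ÷ 0.00064516 m²/in² = 6722.36 W/m²
6722.36 W/m² ÷ 0.293071 W/BTU/h × 0.0001 m²/cm² = 2.29376 BTU/h/cm²

2.294 BTU/h/cm²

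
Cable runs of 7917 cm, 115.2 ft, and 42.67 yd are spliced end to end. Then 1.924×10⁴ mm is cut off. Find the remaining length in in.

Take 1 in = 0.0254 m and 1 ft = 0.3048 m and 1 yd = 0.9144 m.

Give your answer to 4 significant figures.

5278 in

7917 cm × 0.01 → 79.17 m
115.2 ft × 0.3048 → 35.113 m
42.67 yd × 0.9144 → 39.0174 m
1.924×10⁴ mm × 0.001 → 19.24 m
Result: 79.17 + 35.113 + 39.0174 − 19.24 = 134.06 m
In in: 134.06 / 0.0254 = 5277.95 in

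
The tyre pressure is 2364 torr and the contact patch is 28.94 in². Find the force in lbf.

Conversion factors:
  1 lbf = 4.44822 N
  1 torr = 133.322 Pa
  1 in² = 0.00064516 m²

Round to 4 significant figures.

2364 torr × 133.322 = 315173 Pa
28.94 in² × 0.00064516 = 0.0186709 m²
F = P × A = 315173 Pa × 0.0186709 m² = 5884.56 N
5884.56 N ÷ (4.44822 N/lbf) = 1322.9 lbf

1323 lbf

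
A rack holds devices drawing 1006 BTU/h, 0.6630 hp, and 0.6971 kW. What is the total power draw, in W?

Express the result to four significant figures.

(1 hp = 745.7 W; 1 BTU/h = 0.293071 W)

1486 W

1006 BTU/h × 0.293071 = 294.829 W
0.6630 hp × 745.7 = 494.399 W
0.6971 kW × 1000 = 697.1 W
Combined: 294.829 + 494.399 + 697.1 = 1486.33 W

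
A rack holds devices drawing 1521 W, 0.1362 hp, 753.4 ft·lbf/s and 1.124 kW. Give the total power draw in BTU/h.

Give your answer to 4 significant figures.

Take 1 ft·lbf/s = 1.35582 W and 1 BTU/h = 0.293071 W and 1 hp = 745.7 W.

1521 W (already W)
0.1362 hp × 745.7 → 101.564 W
753.4 ft·lbf/s × 1.35582 → 1021.47 W
1.124 kW × 1000 → 1124 W
Sum: 1521 + 101.564 + 1021.47 + 1124 = 3768.03 W
In BTU/h: 3768.03 / 0.293071 = 12857.1 BTU/h

1.286×10⁴ BTU/h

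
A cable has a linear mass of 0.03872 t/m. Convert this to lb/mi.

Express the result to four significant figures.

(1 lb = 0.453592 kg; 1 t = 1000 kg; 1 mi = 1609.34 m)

1.374×10⁵ lb/mi

0.03872 t/m × 1000 kg/t = 38.72 kg/m
38.72 kg/m ÷ 0.453592 kg/lb × 1609.34 m/mi = 137378 lb/mi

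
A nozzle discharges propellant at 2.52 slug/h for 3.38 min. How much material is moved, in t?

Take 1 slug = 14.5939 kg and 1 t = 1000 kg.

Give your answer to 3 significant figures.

0.00207 t

2.52 slug/h → 0.0102157 kg/s
3.38 min → 202.8 s
m = ṁ × t = 0.0102157 × 202.8 = 2.07174 kg
In t: 2.07174 / 1000 = 0.00207174 t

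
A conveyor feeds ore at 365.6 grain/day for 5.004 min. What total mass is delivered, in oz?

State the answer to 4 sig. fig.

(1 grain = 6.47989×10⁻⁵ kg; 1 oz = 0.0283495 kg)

365.6 grain/day → 2.74195×10⁻⁷ kg/s
5.004 min → 300.24 s
m = ṁ × t = 2.74195×10⁻⁷ × 300.24 = 8.23243×10⁻⁵ kg
In oz: 8.23243×10⁻⁵ / 0.0283495 = 0.00290391 oz

0.002904 oz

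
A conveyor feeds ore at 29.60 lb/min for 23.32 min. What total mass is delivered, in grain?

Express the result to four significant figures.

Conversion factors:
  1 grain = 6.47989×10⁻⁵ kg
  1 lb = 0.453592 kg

29.60 lb/min → 0.223772 kg/s
23.32 min → 1399.2 s
m = ṁ × t = 0.223772 × 1399.2 = 313.102 kg
In grain: 313.102 / 6.47989×10⁻⁵ = 4.8319×10⁶ grain

4.832×10⁶ grain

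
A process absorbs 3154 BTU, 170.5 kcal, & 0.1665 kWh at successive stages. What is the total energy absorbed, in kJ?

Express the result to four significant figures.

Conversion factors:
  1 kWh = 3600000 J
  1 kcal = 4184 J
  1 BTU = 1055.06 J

3154 BTU × 1055.06 = 3.32766×10⁶ J
170.5 kcal × 4184 = 713372 J
0.1665 kWh × 3600000 = 599400 J
Sum: 3.32766×10⁶ + 713372 + 599400 = 4.64043×10⁶ J
In kJ: 4.64043×10⁶ / 1000 = 4640.43 kJ

4640 kJ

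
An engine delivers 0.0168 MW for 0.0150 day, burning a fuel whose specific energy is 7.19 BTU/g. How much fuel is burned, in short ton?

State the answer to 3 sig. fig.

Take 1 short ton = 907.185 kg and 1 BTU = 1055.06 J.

0.0168 MW → 16800 W
0.0150 day → 1296 s
E = P × t = 16800 × 1296 = 2.17728×10⁷ J
7.19 BTU/g → 7.58588×10⁶ J/kg
m = E / e_s = 2.17728×10⁷ / 7.58588×10⁶ = 2.87017 kg
In short ton: 2.87017 / 907.185 = 0.00316382 short ton

0.00316 short ton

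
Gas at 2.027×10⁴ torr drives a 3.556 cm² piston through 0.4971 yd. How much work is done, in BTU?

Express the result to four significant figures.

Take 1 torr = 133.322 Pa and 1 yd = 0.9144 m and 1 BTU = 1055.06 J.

2.027×10⁴ torr → 2.70244×10⁶ Pa
3.556 cm² → 3.556×10⁻⁴ m²
F = P × A = 2.70244×10⁶ × 3.556×10⁻⁴ = 960.988 N
0.4971 yd → 0.454548 m
W = F × d = 960.988 × 0.454548 = 436.815 J
In BTU: 436.815 / 1055.06 = 0.414019 BTU

0.4140 BTU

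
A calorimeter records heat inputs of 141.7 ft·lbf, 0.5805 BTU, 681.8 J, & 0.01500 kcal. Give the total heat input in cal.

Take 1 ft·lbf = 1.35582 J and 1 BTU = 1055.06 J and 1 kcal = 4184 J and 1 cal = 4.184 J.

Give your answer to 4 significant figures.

141.7 ft·lbf × 1.35582 → 192.12 J
0.5805 BTU × 1055.06 → 612.462 J
681.8 J (already J)
0.01500 kcal × 4184 → 62.76 J
Combined: 192.12 + 612.462 + 681.8 + 62.76 = 1549.14 J
In cal: 1549.14 / 4.184 = 370.253 cal

370.3 cal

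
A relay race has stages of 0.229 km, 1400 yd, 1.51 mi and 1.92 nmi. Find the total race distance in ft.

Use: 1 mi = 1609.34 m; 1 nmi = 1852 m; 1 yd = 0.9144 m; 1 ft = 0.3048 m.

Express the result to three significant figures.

0.229 km × 1000 = 229 m
1400 yd × 0.9144 = 1280.16 m
1.51 mi × 1609.34 = 2430.1 m
1.92 nmi × 1852 = 3555.84 m
Sum: 229 + 1280.16 + 2430.1 + 3555.84 = 7495.1 m
In ft: 7495.1 / 0.3048 = 24590.2 ft

2.46×10⁴ ft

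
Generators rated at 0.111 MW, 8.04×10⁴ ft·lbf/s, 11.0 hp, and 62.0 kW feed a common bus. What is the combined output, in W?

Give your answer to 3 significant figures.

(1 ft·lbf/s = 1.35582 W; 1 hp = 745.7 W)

2.90×10⁵ W

0.111 MW × 1000000 = 111000 W
8.04×10⁴ ft·lbf/s × 1.35582 = 109008 W
11.0 hp × 745.7 = 8202.7 W
62.0 kW × 1000 = 62000 W
Combined: 111000 + 109008 + 8202.7 + 62000 = 290211 W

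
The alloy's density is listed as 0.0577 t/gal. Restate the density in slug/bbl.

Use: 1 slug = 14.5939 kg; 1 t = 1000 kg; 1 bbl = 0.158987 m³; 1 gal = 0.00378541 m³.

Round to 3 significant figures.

166 slug/bbl

0.0577 t/gal × 1000 kg/t ÷ 0.00378541 m³/gal = 15242.7 kg/m³
15242.7 kg/m³ ÷ 14.5939 kg/slug × 0.158987 m³/bbl = 166.055 slug/bbl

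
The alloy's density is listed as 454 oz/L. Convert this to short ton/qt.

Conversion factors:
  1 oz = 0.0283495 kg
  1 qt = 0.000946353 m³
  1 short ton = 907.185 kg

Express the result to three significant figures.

0.0134 short ton/qt

454 oz/L × 0.0283495 kg/oz ÷ 0.001 m³/L = 12870.7 kg/m³
12870.7 kg/m³ ÷ 907.185 kg/short ton × 0.000946353 m³/qt = 0.0134264 short ton/qt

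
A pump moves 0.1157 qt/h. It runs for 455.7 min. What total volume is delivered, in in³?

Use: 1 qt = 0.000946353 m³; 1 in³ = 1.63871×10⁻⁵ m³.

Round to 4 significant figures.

50.75 in³

0.1157 qt/h → 3.04147×10⁻⁸ m³/s
455.7 min → 27342 s
V = Q × t = 3.04147×10⁻⁸ × 27342 = 8.31599×10⁻⁴ m³
In in³: 8.31599×10⁻⁴ / 1.63871×10⁻⁵ = 50.7472 in³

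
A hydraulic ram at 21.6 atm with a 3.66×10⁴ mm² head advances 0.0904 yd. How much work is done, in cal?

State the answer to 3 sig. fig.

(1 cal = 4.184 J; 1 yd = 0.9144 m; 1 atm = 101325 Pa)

21.6 atm → 2.18862×10⁶ Pa
3.66×10⁴ mm² → 0.0366 m²
F = P × A = 2.18862×10⁶ × 0.0366 = 80103.5 N
0.0904 yd → 0.0826618 m
W = F × d = 80103.5 × 0.0826618 = 6621.5 J
In cal: 6621.5 / 4.184 = 1582.58 cal

1580 cal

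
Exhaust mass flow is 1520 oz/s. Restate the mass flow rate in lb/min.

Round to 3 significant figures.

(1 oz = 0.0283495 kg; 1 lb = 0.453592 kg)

1520 oz/s × 0.0283495 kg/oz = 43.0912 kg/s
43.0912 kg/s ÷ 0.453592 kg/lb × 60 s/min = 5699.99 lb/min

5700 lb/min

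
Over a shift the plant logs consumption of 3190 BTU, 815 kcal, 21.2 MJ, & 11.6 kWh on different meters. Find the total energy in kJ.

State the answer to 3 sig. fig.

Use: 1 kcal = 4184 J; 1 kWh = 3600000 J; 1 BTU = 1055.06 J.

6.97×10⁴ kJ

3190 BTU × 1055.06 = 3.36564×10⁶ J
815 kcal × 4184 = 3.40996×10⁶ J
21.2 MJ × 1000000 = 2.12×10⁷ J
11.6 kWh × 3600000 = 4.176×10⁷ J
Combined: 3.36564×10⁶ + 3.40996×10⁶ + 2.12×10⁷ + 4.176×10⁷ = 6.97356×10⁷ J
In kJ: 6.97356×10⁷ / 1000 = 69735.6 kJ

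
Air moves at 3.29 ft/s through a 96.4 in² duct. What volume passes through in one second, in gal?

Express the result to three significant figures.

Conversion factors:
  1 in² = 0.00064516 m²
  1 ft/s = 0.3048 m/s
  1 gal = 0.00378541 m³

16.5 gal

3.29 ft/s × 0.3048 → 1.00279 m/s
96.4 in² × 0.00064516 → 0.0621934 m²
V = v × A × t = 1.00279 m/s × 0.0621934 m² × 1 s = 0.0623669 m³
0.0623669 m³ ÷ (0.00378541 m³/gal) = 16.4756 gal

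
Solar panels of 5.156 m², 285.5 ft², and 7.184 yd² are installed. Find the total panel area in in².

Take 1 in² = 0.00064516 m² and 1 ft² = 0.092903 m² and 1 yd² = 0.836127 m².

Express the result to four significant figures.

5.841×10⁴ in²

5.156 m² (already m²)
285.5 ft² × 0.092903 → 26.5238 m²
7.184 yd² × 0.836127 → 6.00674 m²
Total: 5.156 + 26.5238 + 6.00674 = 37.6865 m²
In in²: 37.6865 / 0.00064516 = 58414.2 in²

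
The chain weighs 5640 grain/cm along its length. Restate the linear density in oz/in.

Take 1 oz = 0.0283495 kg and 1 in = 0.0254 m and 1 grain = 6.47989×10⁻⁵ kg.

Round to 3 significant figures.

5640 grain/cm × 6.47989×10⁻⁵ kg/grain ÷ 0.01 m/cm = 36.5466 kg/m
36.5466 kg/m ÷ 0.0283495 kg/oz × 0.0254 m/in = 32.7443 oz/in

32.7 oz/in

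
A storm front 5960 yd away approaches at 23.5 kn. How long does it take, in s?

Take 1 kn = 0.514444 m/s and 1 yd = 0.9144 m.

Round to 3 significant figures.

451 s

5960 yd × 0.9144 = 5449.82 m
23.5 kn × 0.514444 = 12.0894 m/s
t = d / v = 5449.82 m / 12.0894 m/s = 450.793 s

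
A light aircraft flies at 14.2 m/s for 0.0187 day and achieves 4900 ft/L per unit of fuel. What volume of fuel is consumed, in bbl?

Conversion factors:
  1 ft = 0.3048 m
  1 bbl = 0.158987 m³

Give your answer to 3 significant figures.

0.0187 day → 1615.68 s
d = v × t = 14.2 × 1615.68 = 22942.7 m
4900 ft/L → 1.49352×10⁶ m/m³
V = d / (distance per unit fuel) = 22942.7 / 1.49352×10⁶ = 0.0153615 m³
In bbl: 0.0153615 / 0.158987 = 0.0966211 bbl

0.0966 bbl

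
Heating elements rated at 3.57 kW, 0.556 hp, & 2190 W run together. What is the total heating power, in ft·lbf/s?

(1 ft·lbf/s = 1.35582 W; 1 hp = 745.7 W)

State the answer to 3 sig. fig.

3.57 kW × 1000 → 3570 W
0.556 hp × 745.7 → 414.609 W
2190 W (already W)
Total: 3570 + 414.609 + 2190 = 6174.61 W
In ft·lbf/s: 6174.61 / 1.35582 = 4554.15 ft·lbf/s

4550 ft·lbf/s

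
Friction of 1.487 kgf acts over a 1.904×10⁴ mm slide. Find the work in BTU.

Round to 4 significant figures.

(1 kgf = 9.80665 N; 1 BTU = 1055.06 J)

0.2632 BTU

1.487 kgf × 9.80665 → 14.5825 N
1.904×10⁴ mm × 0.001 → 19.04 m
W = F × d = 14.5825 N × 19.04 m = 277.651 J
277.651 J ÷ (1055.06 J/BTU) = 0.263161 BTU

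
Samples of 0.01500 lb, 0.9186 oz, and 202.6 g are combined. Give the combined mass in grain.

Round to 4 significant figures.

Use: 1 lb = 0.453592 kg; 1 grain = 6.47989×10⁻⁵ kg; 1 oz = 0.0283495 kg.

0.01500 lb × 0.453592 → 0.00680388 kg
0.9186 oz × 0.0283495 → 0.0260419 kg
202.6 g × 0.001 → 0.2026 kg
Combined: 0.00680388 + 0.0260419 + 0.2026 = 0.235446 kg
In grain: 0.235446 / 6.47989×10⁻⁵ = 3633.49 grain

3633 grain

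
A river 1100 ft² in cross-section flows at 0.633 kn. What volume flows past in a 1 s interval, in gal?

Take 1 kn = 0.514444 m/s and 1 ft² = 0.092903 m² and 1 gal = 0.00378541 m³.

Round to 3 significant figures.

8790 gal

0.633 kn × 0.514444 = 0.325643 m/s
1100 ft² × 0.092903 = 102.193 m²
V = v × A × t = 0.325643 m/s × 102.193 m² × 1 s = 33.2784 m³
33.2784 m³ ÷ (0.00378541 m³/gal) = 8791.23 gal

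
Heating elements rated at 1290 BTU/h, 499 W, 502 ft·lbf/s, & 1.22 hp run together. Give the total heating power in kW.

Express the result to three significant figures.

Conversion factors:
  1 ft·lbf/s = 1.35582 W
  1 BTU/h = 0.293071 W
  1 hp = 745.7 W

2.47 kW

1290 BTU/h × 0.293071 = 378.062 W
499 W (already W)
502 ft·lbf/s × 1.35582 = 680.622 W
1.22 hp × 745.7 = 909.754 W
Combined: 378.062 + 499 + 680.622 + 909.754 = 2467.44 W
In kW: 2467.44 / 1000 = 2.46744 kW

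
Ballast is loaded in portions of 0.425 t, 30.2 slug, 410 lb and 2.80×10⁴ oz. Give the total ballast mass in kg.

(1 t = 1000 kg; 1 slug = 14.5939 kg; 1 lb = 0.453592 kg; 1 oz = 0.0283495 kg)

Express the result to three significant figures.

0.425 t × 1000 = 425 kg
30.2 slug × 14.5939 = 440.736 kg
410 lb × 0.453592 = 185.973 kg
2.80×10⁴ oz × 0.0283495 = 793.786 kg
Combined: 425 + 440.736 + 185.973 + 793.786 = 1845.5 kg

1850 kg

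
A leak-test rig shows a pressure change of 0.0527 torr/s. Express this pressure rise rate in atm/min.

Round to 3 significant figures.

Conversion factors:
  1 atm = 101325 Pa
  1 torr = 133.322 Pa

0.00416 atm/min

0.0527 torr/s × 133.322 Pa/torr = 7.02607 Pa/s
7.02607 Pa/s ÷ 101325 Pa/atm × 60 s/min = 0.00416052 atm/min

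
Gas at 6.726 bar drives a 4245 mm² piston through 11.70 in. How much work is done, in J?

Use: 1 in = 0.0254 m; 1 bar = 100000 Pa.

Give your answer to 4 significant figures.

848.5 J

6.726 bar → 672600 Pa
4245 mm² → 0.004245 m²
F = P × A = 672600 × 0.004245 = 2855.19 N
11.70 in → 0.29718 m
W = F × d = 2855.19 × 0.29718 = 848.505 J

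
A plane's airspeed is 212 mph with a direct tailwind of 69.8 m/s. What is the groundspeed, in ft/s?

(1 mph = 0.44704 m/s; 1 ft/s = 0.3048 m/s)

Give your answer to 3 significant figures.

540 ft/s

212 mph × 0.44704 → 94.7725 m/s
69.8 m/s (already m/s)
Sum: 94.7725 + 69.8 = 164.572 m/s
In ft/s: 164.572 / 0.3048 = 539.934 ft/s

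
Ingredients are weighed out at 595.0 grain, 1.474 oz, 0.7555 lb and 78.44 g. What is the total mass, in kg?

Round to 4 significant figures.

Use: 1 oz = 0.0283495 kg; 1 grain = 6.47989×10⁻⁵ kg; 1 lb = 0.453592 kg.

0.5015 kg

595.0 grain × 6.47989×10⁻⁵ = 0.0385553 kg
1.474 oz × 0.0283495 = 0.0417872 kg
0.7555 lb × 0.453592 = 0.342689 kg
78.44 g × 0.001 = 0.07844 kg
Total: 0.0385553 + 0.0417872 + 0.342689 + 0.07844 = 0.501472 kg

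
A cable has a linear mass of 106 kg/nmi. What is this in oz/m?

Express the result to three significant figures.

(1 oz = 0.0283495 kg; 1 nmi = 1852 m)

2.02 oz/m

106 kg/nmi ÷ 1852 m/nmi = 0.0572354 kg/m
0.0572354 kg/m ÷ 0.0283495 kg/oz = 2.01892 oz/m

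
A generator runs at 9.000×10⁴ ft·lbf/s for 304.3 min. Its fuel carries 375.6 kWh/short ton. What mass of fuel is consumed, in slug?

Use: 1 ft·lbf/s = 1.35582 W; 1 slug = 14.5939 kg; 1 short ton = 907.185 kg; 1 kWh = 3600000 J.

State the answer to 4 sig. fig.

9.000×10⁴ ft·lbf/s → 122024 W
304.3 min → 18258 s
E = P × t = 122024 × 18258 = 2.22791×10⁹ J
375.6 kWh/short ton → 1.4905×10⁶ J/kg
m = E / e_s = 2.22791×10⁹ / 1.4905×10⁶ = 1494.74 kg
In slug: 1494.74 / 14.5939 = 102.422 slug

102.4 slug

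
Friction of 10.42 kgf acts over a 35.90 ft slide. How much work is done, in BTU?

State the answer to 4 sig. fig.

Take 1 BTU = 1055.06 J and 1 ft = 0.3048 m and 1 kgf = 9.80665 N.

1.060 BTU

10.42 kgf × 9.80665 = 102.185 N
35.90 ft × 0.3048 = 10.9423 m
W = F × d = 102.185 N × 10.9423 m = 1118.14 J
1118.14 J ÷ (1055.06 J/BTU) = 1.05979 BTU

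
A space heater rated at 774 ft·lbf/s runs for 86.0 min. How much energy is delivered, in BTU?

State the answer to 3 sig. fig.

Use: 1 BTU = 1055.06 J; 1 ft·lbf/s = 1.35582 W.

774 ft·lbf/s × 1.35582 → 1049.4 W
86.0 min × 60 → 5160 s
E = P × t = 1049.4 W × 5160 s = 5.4149×10⁶ J
5.4149×10⁶ J ÷ (1055.06 J/BTU) = 5132.31 BTU

5130 BTU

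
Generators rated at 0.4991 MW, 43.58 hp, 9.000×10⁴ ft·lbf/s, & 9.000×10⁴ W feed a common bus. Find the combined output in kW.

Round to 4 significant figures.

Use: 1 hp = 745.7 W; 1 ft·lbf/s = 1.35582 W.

743.6 kW

0.4991 MW × 1000000 = 499100 W
43.58 hp × 745.7 = 32497.6 W
9.000×10⁴ ft·lbf/s × 1.35582 = 122024 W
9.000×10⁴ W (already W)
Combined: 499100 + 32497.6 + 122024 + 90000 = 743622 W
In kW: 743622 / 1000 = 743.622 kW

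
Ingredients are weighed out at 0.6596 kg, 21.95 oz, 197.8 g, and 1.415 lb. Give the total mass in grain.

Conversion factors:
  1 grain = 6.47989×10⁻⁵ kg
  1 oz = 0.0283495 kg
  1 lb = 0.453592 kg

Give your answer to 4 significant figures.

0.6596 kg (already kg)
21.95 oz × 0.0283495 = 0.622272 kg
197.8 g × 0.001 = 0.1978 kg
1.415 lb × 0.453592 = 0.641833 kg
Total: 0.6596 + 0.622272 + 0.1978 + 0.641833 = 2.1215 kg
In grain: 2.1215 / 6.47989×10⁻⁵ = 32739.8 grain

3.274×10⁴ grain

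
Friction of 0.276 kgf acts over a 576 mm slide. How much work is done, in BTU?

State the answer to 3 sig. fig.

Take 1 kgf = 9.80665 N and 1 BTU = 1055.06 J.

0.00148 BTU

0.276 kgf × 9.80665 → 2.70664 N
576 mm × 0.001 → 0.576 m
W = F × d = 2.70664 N × 0.576 m = 1.55902 J
1.55902 J ÷ (1055.06 J/BTU) = 0.00147766 BTU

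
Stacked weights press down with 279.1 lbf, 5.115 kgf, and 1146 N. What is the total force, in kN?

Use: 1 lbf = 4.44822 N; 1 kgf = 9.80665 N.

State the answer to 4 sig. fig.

2.438 kN

279.1 lbf × 4.44822 = 1241.5 N
5.115 kgf × 9.80665 = 50.161 N
1146 N (already N)
Sum: 1241.5 + 50.161 + 1146 = 2437.66 N
In kN: 2437.66 / 1000 = 2.43766 kN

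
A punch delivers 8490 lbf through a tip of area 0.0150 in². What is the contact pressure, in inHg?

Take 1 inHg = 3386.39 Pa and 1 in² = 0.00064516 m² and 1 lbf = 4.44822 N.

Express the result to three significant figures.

8490 lbf × 4.44822 = 37765.4 N
0.0150 in² × 0.00064516 = 9.6774×10⁻⁶ m²
P = F / A = 37765.4 N / 9.6774×10⁻⁶ m² = 3.90243×10⁹ Pa
3.90243×10⁹ Pa ÷ (3386.39 Pa/inHg) = 1.15239×10⁶ inHg

1.15×10⁶ inHg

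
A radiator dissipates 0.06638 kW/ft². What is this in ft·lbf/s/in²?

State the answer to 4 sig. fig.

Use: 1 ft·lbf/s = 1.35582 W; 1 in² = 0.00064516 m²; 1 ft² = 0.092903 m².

0.06638 kW/ft² × 1000 W/kW ÷ 0.092903 m²/ft² = 714.509 W/m²
714.509 W/m² ÷ 1.35582 W/ft·lbf/s × 0.00064516 m²/in² = 0.339995 ft·lbf/s/in²

0.3400 ft·lbf/s/in²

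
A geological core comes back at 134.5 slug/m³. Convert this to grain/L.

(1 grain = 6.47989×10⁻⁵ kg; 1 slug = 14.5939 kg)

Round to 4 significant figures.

3.029×10⁴ grain/L

134.5 slug/m³ × 14.5939 kg/slug = 1962.88 kg/m³
1962.88 kg/m³ ÷ 6.47989×10⁻⁵ kg/grain × 0.001 m³/L = 30291.9 grain/L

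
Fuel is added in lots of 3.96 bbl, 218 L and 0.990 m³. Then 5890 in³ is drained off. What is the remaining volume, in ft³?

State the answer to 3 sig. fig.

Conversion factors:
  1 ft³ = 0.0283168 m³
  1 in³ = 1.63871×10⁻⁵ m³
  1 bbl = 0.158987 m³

61.5 ft³

3.96 bbl × 0.158987 = 0.629589 m³
218 L × 0.001 = 0.218 m³
0.990 m³ (already m³)
5890 in³ × 1.63871×10⁻⁵ = 0.09652 m³
Net: 0.629589 + 0.218 + 0.99 − 0.09652 = 1.74107 m³
In ft³: 1.74107 / 0.0283168 = 61.4854 ft³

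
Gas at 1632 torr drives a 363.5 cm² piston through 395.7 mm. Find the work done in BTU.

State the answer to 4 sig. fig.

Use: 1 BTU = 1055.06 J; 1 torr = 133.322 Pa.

1632 torr → 217582 Pa
363.5 cm² → 0.03635 m²
F = P × A = 217582 × 0.03635 = 7909.11 N
395.7 mm → 0.3957 m
W = F × d = 7909.11 × 0.3957 = 3129.63 J
In BTU: 3129.63 / 1055.06 = 2.96631 BTU

2.966 BTU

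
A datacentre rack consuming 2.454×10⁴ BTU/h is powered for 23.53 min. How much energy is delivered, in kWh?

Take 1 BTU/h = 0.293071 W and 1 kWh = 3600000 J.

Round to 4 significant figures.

2.820 kWh

2.454×10⁴ BTU/h × 0.293071 → 7191.96 W
23.53 min × 60 → 1411.8 s
E = P × t = 7191.96 W × 1411.8 s = 1.01536×10⁷ J
1.01536×10⁷ J ÷ (3600000 J/kWh) = 2.82044 kWh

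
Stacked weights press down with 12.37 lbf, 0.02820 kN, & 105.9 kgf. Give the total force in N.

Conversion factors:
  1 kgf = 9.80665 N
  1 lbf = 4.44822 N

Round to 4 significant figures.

12.37 lbf × 4.44822 = 55.0245 N
0.02820 kN × 1000 = 28.2 N
105.9 kgf × 9.80665 = 1038.52 N
Total: 55.0245 + 28.2 + 1038.52 = 1121.74 N

1122 N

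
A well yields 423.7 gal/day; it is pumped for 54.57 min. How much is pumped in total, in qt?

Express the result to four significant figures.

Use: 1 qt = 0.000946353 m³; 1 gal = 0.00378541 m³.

64.23 qt

423.7 gal/day → 1.85634×10⁻⁵ m³/s
54.57 min → 3274.2 s
V = Q × t = 1.85634×10⁻⁵ × 3274.2 = 0.0607803 m³
In qt: 0.0607803 / 0.000946353 = 64.2258 qt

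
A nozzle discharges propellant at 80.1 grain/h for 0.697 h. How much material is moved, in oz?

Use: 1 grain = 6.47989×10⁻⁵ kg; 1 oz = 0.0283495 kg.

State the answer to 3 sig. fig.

80.1 grain/h → 1.44178×10⁻⁶ kg/s
0.697 h → 2509.2 s
m = ṁ × t = 1.44178×10⁻⁶ × 2509.2 = 0.00361771 kg
In oz: 0.00361771 / 0.0283495 = 0.127611 oz

0.128 oz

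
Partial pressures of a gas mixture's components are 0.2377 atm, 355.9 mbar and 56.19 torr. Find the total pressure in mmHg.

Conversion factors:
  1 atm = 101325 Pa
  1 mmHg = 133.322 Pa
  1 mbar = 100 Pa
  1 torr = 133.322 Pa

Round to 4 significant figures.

0.2377 atm × 101325 = 24085 Pa
355.9 mbar × 100 = 35590 Pa
56.19 torr × 133.322 = 7491.36 Pa
Combined: 24085 + 35590 + 7491.36 = 67166.4 Pa
In mmHg: 67166.4 / 133.322 = 503.791 mmHg

503.8 mmHg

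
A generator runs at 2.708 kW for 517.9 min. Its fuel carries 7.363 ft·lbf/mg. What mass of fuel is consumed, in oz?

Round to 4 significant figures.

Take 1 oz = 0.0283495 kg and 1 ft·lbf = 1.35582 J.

2.708 kW → 2708 W
517.9 min → 31074 s
E = P × t = 2708 × 31074 = 8.41484×10⁷ J
7.363 ft·lbf/mg → 9.9829×10⁶ J/kg
m = E / e_s = 8.41484×10⁷ / 9.9829×10⁶ = 8.42925 kg
In oz: 8.42925 / 0.0283495 = 297.333 oz

297.3 oz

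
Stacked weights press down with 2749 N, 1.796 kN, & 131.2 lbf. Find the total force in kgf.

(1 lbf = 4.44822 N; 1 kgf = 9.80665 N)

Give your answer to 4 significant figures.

2749 N (already N)
1.796 kN × 1000 = 1796 N
131.2 lbf × 4.44822 = 583.606 N
Total: 2749 + 1796 + 583.606 = 5128.61 N
In kgf: 5128.61 / 9.80665 = 522.973 kgf

523.0 kgf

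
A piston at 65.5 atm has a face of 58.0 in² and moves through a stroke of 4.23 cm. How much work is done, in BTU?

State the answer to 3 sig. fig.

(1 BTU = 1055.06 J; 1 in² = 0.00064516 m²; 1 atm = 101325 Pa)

9.96 BTU

65.5 atm → 6.63679×10⁶ Pa
58.0 in² → 0.0374193 m²
F = P × A = 6.63679×10⁶ × 0.0374193 = 248344 N
4.23 cm → 0.0423 m
W = F × d = 248344 × 0.0423 = 10505 J
In BTU: 10505 / 1055.06 = 9.95678 BTU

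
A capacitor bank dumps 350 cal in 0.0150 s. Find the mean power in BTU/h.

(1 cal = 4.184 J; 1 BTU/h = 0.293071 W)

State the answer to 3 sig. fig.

3.33×10⁵ BTU/h

350 cal × 4.184 → 1464.4 J
P = E / t = 1464.4 J / 0.015 s = 97626.7 W
97626.7 W ÷ (0.293071 W/BTU/h) = 333116 BTU/h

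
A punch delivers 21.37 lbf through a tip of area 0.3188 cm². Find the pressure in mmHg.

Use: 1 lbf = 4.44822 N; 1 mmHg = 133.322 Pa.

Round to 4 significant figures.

21.37 lbf × 4.44822 → 95.0585 N
0.3188 cm² × 0.0001 → 3.188×10⁻⁵ m²
P = F / A = 95.0585 N / 3.188×10⁻⁵ m² = 2.98176×10⁶ Pa
2.98176×10⁶ Pa ÷ (133.322 Pa/mmHg) = 22365.1 mmHg

2.237×10⁴ mmHg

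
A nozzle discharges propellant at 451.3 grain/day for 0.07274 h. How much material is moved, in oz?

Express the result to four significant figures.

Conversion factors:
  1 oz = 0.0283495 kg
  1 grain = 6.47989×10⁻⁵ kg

0.003126 oz

451.3 grain/day → 3.38469×10⁻⁷ kg/s
0.07274 h → 261.864 s
m = ṁ × t = 3.38469×10⁻⁷ × 261.864 = 8.86328×10⁻⁵ kg
In oz: 8.86328×10⁻⁵ / 0.0283495 = 0.00312643 oz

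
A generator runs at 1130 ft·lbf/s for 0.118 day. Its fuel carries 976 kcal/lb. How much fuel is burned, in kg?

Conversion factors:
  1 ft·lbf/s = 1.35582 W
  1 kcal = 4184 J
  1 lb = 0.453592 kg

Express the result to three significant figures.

1130 ft·lbf/s → 1532.08 W
0.118 day → 10195.2 s
E = P × t = 1532.08 × 10195.2 = 1.56199×10⁷ J
976 kcal/lb → 9.00277×10⁶ J/kg
m = E / e_s = 1.56199×10⁷ / 9.00277×10⁶ = 1.73501 kg

1.74 kg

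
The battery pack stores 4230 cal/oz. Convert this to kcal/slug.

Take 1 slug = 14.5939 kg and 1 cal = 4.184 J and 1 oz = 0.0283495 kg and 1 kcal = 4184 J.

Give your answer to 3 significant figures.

4230 cal/oz × 4.184 J/cal ÷ 0.0283495 kg/oz = 624290 J/kg
624290 J/kg ÷ 4184 J/kcal × 14.5939 kg/slug = 2177.54 kcal/slug

2180 kcal/slug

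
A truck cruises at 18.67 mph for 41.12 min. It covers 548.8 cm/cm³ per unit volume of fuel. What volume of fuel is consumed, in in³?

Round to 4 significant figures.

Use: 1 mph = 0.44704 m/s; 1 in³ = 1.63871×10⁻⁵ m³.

18.67 mph → 8.34624 m/s
41.12 min → 2467.2 s
d = v × t = 8.34624 × 2467.2 = 20591.8 m
548.8 cm/cm³ → 5.488×10⁶ m/m³
V = d / (distance per unit fuel) = 20591.8 / 5.488×10⁶ = 0.00375215 m³
In in³: 0.00375215 / 1.63871×10⁻⁵ = 228.97 in³

229.0 in³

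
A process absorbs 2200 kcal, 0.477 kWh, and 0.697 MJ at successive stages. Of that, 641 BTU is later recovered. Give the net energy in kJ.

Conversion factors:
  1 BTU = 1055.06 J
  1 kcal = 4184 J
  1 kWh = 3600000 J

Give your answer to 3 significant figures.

1.09×10⁴ kJ

2200 kcal × 4184 → 9.2048×10⁶ J
0.477 kWh × 3600000 → 1.7172×10⁶ J
0.697 MJ × 1000000 → 697000 J
641 BTU × 1055.06 → 676293 J
Result: 9.2048×10⁶ + 1.7172×10⁶ + 697000 − 676293 = 1.09427×10⁷ J
In kJ: 1.09427×10⁷ / 1000 = 10942.7 kJ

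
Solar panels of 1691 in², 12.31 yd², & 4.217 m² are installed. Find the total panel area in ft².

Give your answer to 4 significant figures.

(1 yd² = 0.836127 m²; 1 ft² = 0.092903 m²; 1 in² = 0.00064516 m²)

167.9 ft²

1691 in² × 0.00064516 = 1.09097 m²
12.31 yd² × 0.836127 = 10.2927 m²
4.217 m² (already m²)
Sum: 1.09097 + 10.2927 + 4.217 = 15.6007 m²
In ft²: 15.6007 / 0.092903 = 167.925 ft²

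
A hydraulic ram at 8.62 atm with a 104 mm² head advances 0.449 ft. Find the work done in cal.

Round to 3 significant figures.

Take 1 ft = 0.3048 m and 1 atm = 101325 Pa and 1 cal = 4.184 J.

2.97 cal

8.62 atm → 873421 Pa
104 mm² → 1.04×10⁻⁴ m²
F = P × A = 873421 × 1.04×10⁻⁴ = 90.8358 N
0.449 ft → 0.136855 m
W = F × d = 90.8358 × 0.136855 = 12.4313 J
In cal: 12.4313 / 4.184 = 2.97115 cal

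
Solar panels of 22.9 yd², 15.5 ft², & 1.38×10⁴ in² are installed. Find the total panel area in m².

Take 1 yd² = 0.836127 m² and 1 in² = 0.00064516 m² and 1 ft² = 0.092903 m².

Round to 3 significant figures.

22.9 yd² × 0.836127 = 19.1473 m²
15.5 ft² × 0.092903 = 1.44 m²
1.38×10⁴ in² × 0.00064516 = 8.90321 m²
Total: 19.1473 + 1.44 + 8.90321 = 29.4905 m²

29.5 m²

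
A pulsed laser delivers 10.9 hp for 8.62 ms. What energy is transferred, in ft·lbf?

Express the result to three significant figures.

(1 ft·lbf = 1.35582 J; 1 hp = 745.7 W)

10.9 hp × 745.7 → 8128.13 W
8.62 ms × 0.001 → 0.00862 s
E = P × t = 8128.13 W × 0.00862 s = 70.0645 J
70.0645 J ÷ (1.35582 J/ft·lbf) = 51.6768 ft·lbf

51.7 ft·lbf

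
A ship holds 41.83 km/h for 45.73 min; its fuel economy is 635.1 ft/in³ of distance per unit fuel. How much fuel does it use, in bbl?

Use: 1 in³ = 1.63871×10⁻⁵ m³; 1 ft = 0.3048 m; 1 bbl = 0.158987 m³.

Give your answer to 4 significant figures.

41.83 km/h → 11.6194 m/s
45.73 min → 2743.8 s
d = v × t = 11.6194 × 2743.8 = 31881.3 m
635.1 ft/in³ → 1.18129×10⁷ m/m³
V = d / (distance per unit fuel) = 31881.3 / 1.18129×10⁷ = 0.00269885 m³
In bbl: 0.00269885 / 0.158987 = 0.0169753 bbl

0.01698 bbl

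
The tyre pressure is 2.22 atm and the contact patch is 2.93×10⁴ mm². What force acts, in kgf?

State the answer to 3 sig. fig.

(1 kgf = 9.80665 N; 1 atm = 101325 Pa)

672 kgf

2.22 atm × 101325 → 224942 Pa
2.93×10⁴ mm² × 10⁻⁶ → 0.0293 m²
F = P × A = 224942 Pa × 0.0293 m² = 6590.8 N
6590.8 N ÷ (9.80665 N/kgf) = 672.075 kgf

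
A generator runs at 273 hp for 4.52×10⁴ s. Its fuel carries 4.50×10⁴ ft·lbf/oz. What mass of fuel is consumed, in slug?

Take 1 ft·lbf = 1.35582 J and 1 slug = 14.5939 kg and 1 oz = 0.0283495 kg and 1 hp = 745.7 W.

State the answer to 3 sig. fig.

293 slug

273 hp → 203576 W
E = P × t = 203576 × 45200 = 9.20164×10⁹ J
4.50×10⁴ ft·lbf/oz → 2.15213×10⁶ J/kg
m = E / e_s = 9.20164×10⁹ / 2.15213×10⁶ = 4275.6 kg
In slug: 4275.6 / 14.5939 = 292.972 slug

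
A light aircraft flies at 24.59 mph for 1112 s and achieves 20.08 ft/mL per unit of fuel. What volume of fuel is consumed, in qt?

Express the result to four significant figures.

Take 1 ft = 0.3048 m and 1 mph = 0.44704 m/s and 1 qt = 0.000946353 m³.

24.59 mph → 10.9927 m/s
d = v × t = 10.9927 × 1112 = 12223.9 m
20.08 ft/mL → 6.12038×10⁶ m/m³
V = d / (distance per unit fuel) = 12223.9 / 6.12038×10⁶ = 0.00199725 m³
In qt: 0.00199725 / 0.000946353 = 2.11047 qt

2.110 qt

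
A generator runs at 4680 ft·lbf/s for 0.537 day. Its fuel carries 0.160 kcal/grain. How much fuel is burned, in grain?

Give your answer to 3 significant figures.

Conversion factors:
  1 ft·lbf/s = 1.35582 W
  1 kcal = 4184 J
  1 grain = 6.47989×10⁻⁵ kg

4680 ft·lbf/s → 6345.24 W
0.537 day → 46396.8 s
E = P × t = 6345.24 × 46396.8 = 2.94399×10⁸ J
0.160 kcal/grain → 1.0331×10⁷ J/kg
m = E / e_s = 2.94399×10⁸ / 1.0331×10⁷ = 28.4967 kg
In grain: 28.4967 / 6.47989×10⁻⁵ = 439771 grain

4.40×10⁵ grain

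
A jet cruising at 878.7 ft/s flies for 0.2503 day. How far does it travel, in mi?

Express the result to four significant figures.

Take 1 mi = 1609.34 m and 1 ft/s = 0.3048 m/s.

3599 mi

878.7 ft/s × 0.3048 → 267.828 m/s
0.2503 day × 86400 → 21625.9 s
d = v × t = 267.828 m/s × 21625.9 s = 5.79202×10⁶ m
5.79202×10⁶ m ÷ (1609.34 m/mi) = 3599 mi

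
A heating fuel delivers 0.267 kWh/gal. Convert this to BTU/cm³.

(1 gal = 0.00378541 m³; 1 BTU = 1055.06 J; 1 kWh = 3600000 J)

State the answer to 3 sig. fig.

0.267 kWh/gal × 3600000 J/kWh ÷ 0.00378541 m³/gal = 2.53922×10⁸ J/m³
2.53922×10⁸ J/m³ ÷ 1055.06 J/BTU × 10⁻⁶ m³/cm³ = 0.240671 BTU/cm³

0.241 BTU/cm³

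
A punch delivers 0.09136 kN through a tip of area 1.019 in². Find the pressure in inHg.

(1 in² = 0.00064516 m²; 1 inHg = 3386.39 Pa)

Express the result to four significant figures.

0.09136 kN × 1000 → 91.36 N
1.019 in² × 0.00064516 → 6.57418×10⁻⁴ m²
P = F / A = 91.36 N / 6.57418×10⁻⁴ m² = 138968 Pa
138968 Pa ÷ (3386.39 Pa/inHg) = 41.0372 inHg

41.04 inHg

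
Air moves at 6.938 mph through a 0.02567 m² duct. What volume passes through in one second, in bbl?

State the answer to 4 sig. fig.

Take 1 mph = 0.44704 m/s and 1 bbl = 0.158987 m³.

6.938 mph × 0.44704 → 3.10156 m/s
V = v × A × t = 3.10156 m/s × 0.02567 m² × 1 s = 0.079617 m³
0.079617 m³ ÷ (0.158987 m³/bbl) = 0.500777 bbl

0.5008 bbl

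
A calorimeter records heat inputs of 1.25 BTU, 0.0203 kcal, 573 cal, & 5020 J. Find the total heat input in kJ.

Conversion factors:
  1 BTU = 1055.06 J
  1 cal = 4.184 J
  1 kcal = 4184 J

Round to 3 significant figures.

8.82 kJ

1.25 BTU × 1055.06 = 1318.82 J
0.0203 kcal × 4184 = 84.9352 J
573 cal × 4.184 = 2397.43 J
5020 J (already J)
Total: 1318.82 + 84.9352 + 2397.43 + 5020 = 8821.19 J
In kJ: 8821.19 / 1000 = 8.82119 kJ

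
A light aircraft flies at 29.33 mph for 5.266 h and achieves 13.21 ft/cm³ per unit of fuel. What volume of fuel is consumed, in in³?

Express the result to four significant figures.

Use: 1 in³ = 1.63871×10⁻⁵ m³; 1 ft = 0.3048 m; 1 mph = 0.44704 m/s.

3767 in³

29.33 mph → 13.1117 m/s
5.266 h → 18957.6 s
d = v × t = 13.1117 × 18957.6 = 248566 m
13.21 ft/cm³ → 4.02641×10⁶ m/m³
V = d / (distance per unit fuel) = 248566 / 4.02641×10⁶ = 0.0617339 m³
In in³: 0.0617339 / 1.63871×10⁻⁵ = 3767.23 in³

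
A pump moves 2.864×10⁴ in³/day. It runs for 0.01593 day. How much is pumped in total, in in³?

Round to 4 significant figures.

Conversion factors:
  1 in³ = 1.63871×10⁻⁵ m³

2.864×10⁴ in³/day → 5.43202×10⁻⁶ m³/s
0.01593 day → 1376.35 s
V = Q × t = 5.43202×10⁻⁶ × 1376.35 = 0.00747636 m³
In in³: 0.00747636 / 1.63871×10⁻⁵ = 456.234 in³

456.2 in³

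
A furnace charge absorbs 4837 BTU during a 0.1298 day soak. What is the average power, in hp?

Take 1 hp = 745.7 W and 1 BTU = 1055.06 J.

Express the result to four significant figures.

0.6102 hp

4837 BTU × 1055.06 → 5.10333×10⁶ J
0.1298 day × 86400 → 11214.7 s
P = E / t = 5.10333×10⁶ J / 11214.7 s = 455.057 W
455.057 W ÷ (745.7 W/hp) = 0.610241 hp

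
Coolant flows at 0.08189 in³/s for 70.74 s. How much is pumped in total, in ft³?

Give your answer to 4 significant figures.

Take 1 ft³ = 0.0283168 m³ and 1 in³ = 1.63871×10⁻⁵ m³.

0.003352 ft³

0.08189 in³/s → 1.34194×10⁻⁶ m³/s
V = Q × t = 1.34194×10⁻⁶ × 70.74 = 9.49288×10⁻⁵ m³
In ft³: 9.49288×10⁻⁵ / 0.0283168 = 0.00335238 ft³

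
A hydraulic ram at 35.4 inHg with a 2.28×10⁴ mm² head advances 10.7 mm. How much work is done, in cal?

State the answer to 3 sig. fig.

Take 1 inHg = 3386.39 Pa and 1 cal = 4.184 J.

6.99 cal

35.4 inHg → 119878 Pa
2.28×10⁴ mm² → 0.0228 m²
F = P × A = 119878 × 0.0228 = 2733.22 N
10.7 mm → 0.0107 m
W = F × d = 2733.22 × 0.0107 = 29.2455 J
In cal: 29.2455 / 4.184 = 6.98984 cal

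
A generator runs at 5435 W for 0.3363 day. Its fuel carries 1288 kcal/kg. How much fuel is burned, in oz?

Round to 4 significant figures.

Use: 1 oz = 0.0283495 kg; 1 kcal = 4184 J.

1034 oz

0.3363 day → 29056.3 s
E = P × t = 5435 × 29056.3 = 1.57921×10⁸ J
1288 kcal/kg → 5.38899×10⁶ J/kg
m = E / e_s = 1.57921×10⁸ / 5.38899×10⁶ = 29.3044 kg
In oz: 29.3044 / 0.0283495 = 1033.68 oz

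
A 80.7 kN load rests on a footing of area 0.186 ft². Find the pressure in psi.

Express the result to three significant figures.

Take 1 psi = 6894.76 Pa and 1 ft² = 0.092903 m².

677 psi

80.7 kN × 1000 = 80700 N
0.186 ft² × 0.092903 = 0.01728 m²
P = F / A = 80700 N / 0.01728 m² = 4.67014×10⁶ Pa
4.67014×10⁶ Pa ÷ (6894.76 Pa/psi) = 677.346 psi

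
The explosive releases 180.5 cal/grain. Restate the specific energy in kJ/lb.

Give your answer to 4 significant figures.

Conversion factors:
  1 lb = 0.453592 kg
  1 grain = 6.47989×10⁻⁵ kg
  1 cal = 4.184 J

180.5 cal/grain × 4.184 J/cal ÷ 6.47989×10⁻⁵ kg/grain = 1.16547×10⁷ J/kg
1.16547×10⁷ J/kg ÷ 1000 J/kJ × 0.453592 kg/lb = 5286.48 kJ/lb

5286 kJ/lb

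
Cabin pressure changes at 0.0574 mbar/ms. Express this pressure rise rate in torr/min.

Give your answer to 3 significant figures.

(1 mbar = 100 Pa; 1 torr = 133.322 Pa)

2580 torr/min

0.0574 mbar/ms × 100 Pa/mbar ÷ 0.001 s/ms = 5740 Pa/s
5740 Pa/s ÷ 133.322 Pa/torr × 60 s/min = 2583.22 torr/min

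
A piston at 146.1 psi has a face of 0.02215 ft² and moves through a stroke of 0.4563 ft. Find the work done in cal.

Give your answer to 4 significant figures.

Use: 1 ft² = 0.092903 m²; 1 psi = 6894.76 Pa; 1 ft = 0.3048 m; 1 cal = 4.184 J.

146.1 psi → 1.00732×10⁶ Pa
0.02215 ft² → 0.0020578 m²
F = P × A = 1.00732×10⁶ × 0.0020578 = 2072.86 N
0.4563 ft → 0.13908 m
W = F × d = 2072.86 × 0.13908 = 288.293 J
In cal: 288.293 / 4.184 = 68.9037 cal

68.90 cal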